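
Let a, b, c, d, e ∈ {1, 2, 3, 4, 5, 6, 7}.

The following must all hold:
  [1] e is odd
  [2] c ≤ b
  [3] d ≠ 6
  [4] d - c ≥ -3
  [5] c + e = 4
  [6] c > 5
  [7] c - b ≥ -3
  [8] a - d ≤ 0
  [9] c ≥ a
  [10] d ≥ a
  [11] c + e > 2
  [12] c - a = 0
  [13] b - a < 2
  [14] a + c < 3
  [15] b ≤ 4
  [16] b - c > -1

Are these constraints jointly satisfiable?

From constraint 6: c ≥ 6. From constraints 2 and 15: c ≤ b and b ≤ 4, so c ≤ 4. But 4 < 6, so no value of c works.

Unsatisfiable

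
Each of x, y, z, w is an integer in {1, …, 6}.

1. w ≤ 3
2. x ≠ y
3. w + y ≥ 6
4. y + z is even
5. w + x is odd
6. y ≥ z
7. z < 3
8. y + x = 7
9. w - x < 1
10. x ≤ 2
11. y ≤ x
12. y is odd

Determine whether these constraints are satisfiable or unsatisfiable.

From constraint 1: w ≤ 3. From constraints 10 and 11: y ≤ x ≤ 2. Hence w + y ≤ 5. But constraint 3 requires w + y ≥ 6, and 6 > 5. Contradiction.

Unsatisfiable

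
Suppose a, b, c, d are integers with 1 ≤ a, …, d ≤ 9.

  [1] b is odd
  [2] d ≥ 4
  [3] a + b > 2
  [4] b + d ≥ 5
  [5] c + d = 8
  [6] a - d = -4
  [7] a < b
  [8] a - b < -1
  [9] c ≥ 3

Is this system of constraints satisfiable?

The assignment a = 1, b = 3, c = 3, d = 5 works:
  constraint 3 holds since a + b = 4.
  constraint 4 holds since b + d = 8.
  constraint 5 holds since c + d = 8.
The rest check out directly.

Satisfiable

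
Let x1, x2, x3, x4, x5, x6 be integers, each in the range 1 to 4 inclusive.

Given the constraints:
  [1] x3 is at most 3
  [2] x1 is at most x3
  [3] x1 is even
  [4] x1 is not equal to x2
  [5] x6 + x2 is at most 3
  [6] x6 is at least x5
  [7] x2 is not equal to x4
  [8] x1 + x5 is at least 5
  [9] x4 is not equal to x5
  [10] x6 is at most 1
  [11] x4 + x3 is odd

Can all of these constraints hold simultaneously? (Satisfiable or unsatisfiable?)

Unsatisfiable

From constraints 1 and 2: x1 ≤ x3 ≤ 3. From constraints 6 and 10: x5 ≤ x6 ≤ 1. Hence x1 + x5 ≤ 4. But constraint 8 requires x1 + x5 ≥ 5, and 5 > 4. Contradiction.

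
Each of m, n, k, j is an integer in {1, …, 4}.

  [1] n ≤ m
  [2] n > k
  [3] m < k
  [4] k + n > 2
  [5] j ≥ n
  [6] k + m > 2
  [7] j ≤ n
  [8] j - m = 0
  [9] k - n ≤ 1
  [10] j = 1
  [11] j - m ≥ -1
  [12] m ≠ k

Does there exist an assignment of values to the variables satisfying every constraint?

Unsatisfiable

Constraints 1, 2, and 3 give k < n, n ≤ m, m < k. Chaining: k < n ≤ m < k, which forces k < k — impossible.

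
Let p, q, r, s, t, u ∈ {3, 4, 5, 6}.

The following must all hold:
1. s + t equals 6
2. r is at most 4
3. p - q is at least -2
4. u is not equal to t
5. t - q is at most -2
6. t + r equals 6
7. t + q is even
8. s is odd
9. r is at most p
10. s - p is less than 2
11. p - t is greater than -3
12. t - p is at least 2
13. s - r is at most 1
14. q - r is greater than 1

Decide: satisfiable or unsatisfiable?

Unsatisfiable

Constraints 3, 5, and 12 give p − q ≥ -2, q − t ≥ 2, t − p ≥ 2.
Adding all 3 inequalities: the left sides telescope to 0, and the right sides sum to (-2) + 2 + 2 = 2. So 0 ≥ 2, which is false.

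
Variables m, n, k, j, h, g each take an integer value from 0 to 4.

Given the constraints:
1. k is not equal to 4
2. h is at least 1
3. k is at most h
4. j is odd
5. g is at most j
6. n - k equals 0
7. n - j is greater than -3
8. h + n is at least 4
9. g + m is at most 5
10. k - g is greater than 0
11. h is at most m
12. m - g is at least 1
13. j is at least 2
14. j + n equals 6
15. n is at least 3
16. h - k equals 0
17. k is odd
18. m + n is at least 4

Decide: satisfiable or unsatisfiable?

Satisfiable

Take m = 3, n = 3, k = 3, j = 3, h = 3, g = 2. Then constraint 6: n - k = 0; constraint 7: n - j = 0; constraint 8: h + n = 6, and every other listed constraint is also met.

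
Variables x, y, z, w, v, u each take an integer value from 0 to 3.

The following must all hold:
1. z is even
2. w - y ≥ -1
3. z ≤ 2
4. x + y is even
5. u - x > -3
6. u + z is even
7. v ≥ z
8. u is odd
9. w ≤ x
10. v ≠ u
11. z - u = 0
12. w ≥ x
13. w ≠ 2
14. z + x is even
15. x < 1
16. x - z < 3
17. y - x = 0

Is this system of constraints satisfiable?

Constraint 8 makes u odd and constraint 1 makes z even, so u + z must be odd. Constraint 6 says u + z is even — contradiction.

Unsatisfiable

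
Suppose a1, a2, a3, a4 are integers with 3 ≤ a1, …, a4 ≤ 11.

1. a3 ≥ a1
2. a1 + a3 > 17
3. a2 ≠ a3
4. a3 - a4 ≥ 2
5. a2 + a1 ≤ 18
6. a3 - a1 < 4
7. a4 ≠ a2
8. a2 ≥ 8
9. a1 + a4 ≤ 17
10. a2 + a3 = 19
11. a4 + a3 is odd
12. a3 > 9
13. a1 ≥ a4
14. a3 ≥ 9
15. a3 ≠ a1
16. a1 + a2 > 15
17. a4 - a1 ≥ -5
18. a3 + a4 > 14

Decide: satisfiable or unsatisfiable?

Satisfiable

One satisfying assignment is a1 = 9, a2 = 9, a3 = 10, a4 = 7.
For the less obvious constraints — constraint 2: a1 + a3 = 19; constraint 4: a3 - a4 = 3 — and the others hold by inspection.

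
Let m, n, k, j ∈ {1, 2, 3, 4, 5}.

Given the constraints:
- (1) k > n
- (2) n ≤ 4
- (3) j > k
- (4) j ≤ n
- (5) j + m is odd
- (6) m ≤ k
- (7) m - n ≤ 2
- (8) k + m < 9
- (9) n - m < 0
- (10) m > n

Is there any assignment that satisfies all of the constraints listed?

Constraints 3, 4, 6, and 10 give m ≤ k, k < j, j ≤ n, n < m. Chaining: m ≤ k < j ≤ n < m, which forces m < m — impossible.

Unsatisfiable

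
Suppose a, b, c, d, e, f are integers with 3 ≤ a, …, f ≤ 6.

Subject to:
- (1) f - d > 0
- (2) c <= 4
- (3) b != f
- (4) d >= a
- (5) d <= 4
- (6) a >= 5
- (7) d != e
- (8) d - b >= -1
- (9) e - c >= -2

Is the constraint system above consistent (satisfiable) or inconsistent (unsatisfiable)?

From constraint 6: a ≥ 5. From constraints 4 and 5: a ≤ d and d ≤ 4, so a ≤ 4. But 4 < 5, so no value of a works.

Unsatisfiable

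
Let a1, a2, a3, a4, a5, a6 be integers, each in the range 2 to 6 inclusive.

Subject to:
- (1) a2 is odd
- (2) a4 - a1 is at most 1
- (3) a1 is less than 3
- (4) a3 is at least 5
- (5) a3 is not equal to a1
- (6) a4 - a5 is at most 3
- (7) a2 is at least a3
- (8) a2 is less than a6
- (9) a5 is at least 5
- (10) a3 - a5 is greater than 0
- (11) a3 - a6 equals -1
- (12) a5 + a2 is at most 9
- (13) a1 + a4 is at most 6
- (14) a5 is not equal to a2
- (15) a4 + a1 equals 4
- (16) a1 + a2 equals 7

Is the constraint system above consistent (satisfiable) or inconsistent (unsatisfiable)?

Unsatisfiable

From constraint 9: a5 ≥ 5. From constraints 4 and 7: a2 ≥ a3 ≥ 5. Hence a5 + a2 ≥ 10. But constraint 12 requires a5 + a2 ≤ 9, and 9 < 10. Contradiction.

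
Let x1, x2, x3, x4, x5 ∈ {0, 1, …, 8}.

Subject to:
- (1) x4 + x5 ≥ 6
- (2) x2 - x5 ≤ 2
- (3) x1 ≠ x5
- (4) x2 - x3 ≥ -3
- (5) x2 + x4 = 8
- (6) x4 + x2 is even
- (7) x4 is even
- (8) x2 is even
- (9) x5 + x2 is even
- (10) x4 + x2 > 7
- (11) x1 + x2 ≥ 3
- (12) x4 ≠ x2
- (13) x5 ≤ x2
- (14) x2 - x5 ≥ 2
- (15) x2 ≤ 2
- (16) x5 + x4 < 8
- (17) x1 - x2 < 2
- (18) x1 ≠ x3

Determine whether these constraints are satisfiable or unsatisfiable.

Satisfiable

One satisfying assignment is x1 = 2, x2 = 2, x3 = 5, x4 = 6, x5 = 0.
For the less obvious constraints — constraint 1: x4 + x5 = 6; constraint 2: x2 - x5 = 2; constraint 4: x2 - x3 = -3 — and the others hold by inspection.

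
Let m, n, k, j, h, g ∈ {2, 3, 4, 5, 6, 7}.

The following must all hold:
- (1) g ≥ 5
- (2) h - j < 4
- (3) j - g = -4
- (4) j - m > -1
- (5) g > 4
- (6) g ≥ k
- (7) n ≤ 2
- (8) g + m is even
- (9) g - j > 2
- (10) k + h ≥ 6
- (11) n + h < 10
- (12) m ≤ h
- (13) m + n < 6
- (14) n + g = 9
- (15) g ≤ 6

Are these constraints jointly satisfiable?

Unsatisfiable

From constraint 7: n ≤ 2. From constraint 15: g ≤ 6. Hence n + g ≤ 8. But constraint 14 requires n + g = 9, and 9 > 8. Contradiction.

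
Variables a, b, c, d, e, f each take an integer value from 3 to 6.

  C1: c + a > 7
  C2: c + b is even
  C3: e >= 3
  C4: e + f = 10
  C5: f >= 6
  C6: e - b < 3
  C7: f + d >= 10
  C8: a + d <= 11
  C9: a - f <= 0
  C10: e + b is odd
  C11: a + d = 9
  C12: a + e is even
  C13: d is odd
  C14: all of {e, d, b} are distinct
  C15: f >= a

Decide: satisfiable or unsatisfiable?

Satisfiable

Setting (a, b, c, d, e, f) = (4, 3, 5, 5, 4, 6) satisfies everything: constraint 1: c + a = 9; constraint 4: e + f = 10; constraint 6: e - b = 1, and the others follow.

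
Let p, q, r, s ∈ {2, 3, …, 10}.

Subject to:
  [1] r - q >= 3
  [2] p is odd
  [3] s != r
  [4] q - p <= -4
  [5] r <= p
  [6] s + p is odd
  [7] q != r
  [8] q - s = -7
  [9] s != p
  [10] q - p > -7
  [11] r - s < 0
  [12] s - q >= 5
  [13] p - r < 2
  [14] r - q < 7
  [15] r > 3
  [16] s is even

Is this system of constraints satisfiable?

One satisfying assignment is p = 7, q = 3, r = 7, s = 10.
For the less obvious constraints — constraint 1: r - q = 4; constraint 4: q - p = -4; constraint 8: q - s = -7 — and the others hold by inspection.

Satisfiable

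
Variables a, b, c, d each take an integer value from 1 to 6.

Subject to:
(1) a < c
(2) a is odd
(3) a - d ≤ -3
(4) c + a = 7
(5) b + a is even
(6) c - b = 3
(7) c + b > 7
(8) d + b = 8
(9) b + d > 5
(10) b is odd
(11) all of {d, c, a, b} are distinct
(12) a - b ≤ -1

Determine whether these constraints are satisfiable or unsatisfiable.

The assignment a = 1, b = 3, c = 6, d = 5 works:
  constraint 3 holds since a - d = -4.
  constraint 4 holds since c + a = 7.
The rest check out directly.

Satisfiable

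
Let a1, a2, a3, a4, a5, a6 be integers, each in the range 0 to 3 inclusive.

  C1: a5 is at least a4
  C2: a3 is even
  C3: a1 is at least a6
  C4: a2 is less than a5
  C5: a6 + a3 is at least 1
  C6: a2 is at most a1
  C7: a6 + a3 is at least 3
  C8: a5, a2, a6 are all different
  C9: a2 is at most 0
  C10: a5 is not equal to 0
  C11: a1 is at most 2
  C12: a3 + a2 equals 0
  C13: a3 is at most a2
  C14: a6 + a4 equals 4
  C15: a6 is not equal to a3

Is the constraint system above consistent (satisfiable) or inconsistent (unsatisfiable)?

From constraints 3 and 11: a6 ≤ a1 ≤ 2. From constraints 9 and 13: a3 ≤ a2 ≤ 0. Hence a6 + a3 ≤ 2. But constraint 7 requires a6 + a3 ≥ 3, and 3 > 2. Contradiction.

Unsatisfiable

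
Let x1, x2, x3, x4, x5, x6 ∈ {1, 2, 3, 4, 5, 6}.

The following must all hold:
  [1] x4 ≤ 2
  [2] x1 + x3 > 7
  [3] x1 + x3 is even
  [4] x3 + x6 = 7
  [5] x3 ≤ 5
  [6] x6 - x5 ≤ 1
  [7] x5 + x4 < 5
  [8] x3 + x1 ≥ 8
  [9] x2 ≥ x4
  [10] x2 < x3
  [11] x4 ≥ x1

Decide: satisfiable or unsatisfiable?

From constraint 5: x3 ≤ 5. From constraints 1 and 11: x1 ≤ x4 ≤ 2. Hence x3 + x1 ≤ 7. But constraint 8 requires x3 + x1 ≥ 8, and 8 > 7. Contradiction.

Unsatisfiable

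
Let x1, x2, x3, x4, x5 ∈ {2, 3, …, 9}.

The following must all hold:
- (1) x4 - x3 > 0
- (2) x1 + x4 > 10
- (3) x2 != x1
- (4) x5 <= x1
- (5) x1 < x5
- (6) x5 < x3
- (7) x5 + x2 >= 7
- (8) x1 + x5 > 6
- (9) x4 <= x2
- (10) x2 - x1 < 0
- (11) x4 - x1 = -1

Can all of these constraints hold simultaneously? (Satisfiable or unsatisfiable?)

Unsatisfiable

Constraints 1, 5, 6, 9, and 10 give x3 < x4, x4 ≤ x2, x2 < x1, x1 < x5, x5 < x3. Chaining: x3 < x4 ≤ x2 < x1 < x5 < x3, which forces x3 < x3 — impossible.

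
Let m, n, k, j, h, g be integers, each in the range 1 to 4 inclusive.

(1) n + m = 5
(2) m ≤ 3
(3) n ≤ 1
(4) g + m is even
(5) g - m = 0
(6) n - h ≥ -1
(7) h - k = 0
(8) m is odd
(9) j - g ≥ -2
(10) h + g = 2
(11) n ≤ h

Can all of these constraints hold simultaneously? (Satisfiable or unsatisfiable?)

From constraint 3: n ≤ 1. From constraint 2: m ≤ 3. Hence n + m ≤ 4. But constraint 1 requires n + m = 5, and 5 > 4. Contradiction.

Unsatisfiable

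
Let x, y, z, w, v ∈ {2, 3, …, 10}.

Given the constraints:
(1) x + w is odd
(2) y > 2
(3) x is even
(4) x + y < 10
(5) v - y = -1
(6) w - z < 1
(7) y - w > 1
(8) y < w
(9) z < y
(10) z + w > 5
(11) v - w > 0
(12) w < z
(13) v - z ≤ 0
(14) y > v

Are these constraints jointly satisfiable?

Unsatisfiable

Constraints 8, 9, 11, and 13 give v ≤ z, z < y, y < w, w < v. Chaining: v ≤ z < y < w < v, which forces v < v — impossible.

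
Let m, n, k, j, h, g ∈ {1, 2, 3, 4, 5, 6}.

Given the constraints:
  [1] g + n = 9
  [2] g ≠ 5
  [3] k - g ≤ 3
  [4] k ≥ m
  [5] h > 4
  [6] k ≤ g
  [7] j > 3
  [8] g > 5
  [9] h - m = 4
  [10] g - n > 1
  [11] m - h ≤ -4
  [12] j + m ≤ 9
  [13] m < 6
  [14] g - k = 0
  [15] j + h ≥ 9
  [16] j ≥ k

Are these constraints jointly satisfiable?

Try m = 2, n = 3, k = 6, j = 6, h = 6, g = 6.
Check constraint 1: g + n = 9; constraint 3: k - g = 0; constraint 9: h - m = 4. The remaining constraints are straightforward to verify.

Satisfiable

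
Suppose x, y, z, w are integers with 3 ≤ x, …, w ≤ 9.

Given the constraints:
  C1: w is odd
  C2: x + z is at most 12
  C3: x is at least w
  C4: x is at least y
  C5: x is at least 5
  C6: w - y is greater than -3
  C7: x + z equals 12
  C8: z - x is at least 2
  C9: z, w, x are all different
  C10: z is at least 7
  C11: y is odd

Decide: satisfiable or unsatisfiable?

Take x = 5, y = 3, z = 7, w = 3. Then constraint 2: x + z = 12; constraint 6: w - y = 0; constraint 7: x + z = 12, and every other listed constraint is also met.

Satisfiable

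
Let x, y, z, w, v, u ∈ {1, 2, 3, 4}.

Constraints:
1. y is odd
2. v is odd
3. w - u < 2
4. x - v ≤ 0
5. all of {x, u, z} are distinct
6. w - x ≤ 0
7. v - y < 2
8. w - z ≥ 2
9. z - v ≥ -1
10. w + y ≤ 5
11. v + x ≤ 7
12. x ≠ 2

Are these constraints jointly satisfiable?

Unsatisfiable

Constraints 4, 6, 8, and 9 give w − z ≥ 2, z − v ≥ -1, v − x ≥ 0, x − w ≥ 0.
Adding all 4 inequalities: the left sides telescope to 0, and the right sides sum to 2 + (-1) + 0 + 0 = 1. So 0 ≥ 1, which is false.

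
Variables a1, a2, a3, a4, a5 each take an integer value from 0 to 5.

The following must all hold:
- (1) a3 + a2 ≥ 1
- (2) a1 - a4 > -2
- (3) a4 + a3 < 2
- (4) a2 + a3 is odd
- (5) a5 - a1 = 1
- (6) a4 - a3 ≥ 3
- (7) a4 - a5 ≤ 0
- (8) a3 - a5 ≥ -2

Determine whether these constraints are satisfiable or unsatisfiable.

Unsatisfiable

Constraints 6, 7, and 8 give a4 − a3 ≥ 3, a3 − a5 ≥ -2, a5 − a4 ≥ 0.
Adding all 3 inequalities: the left sides telescope to 0, and the right sides sum to 3 + (-2) + 0 = 1. So 0 ≥ 1, which is false.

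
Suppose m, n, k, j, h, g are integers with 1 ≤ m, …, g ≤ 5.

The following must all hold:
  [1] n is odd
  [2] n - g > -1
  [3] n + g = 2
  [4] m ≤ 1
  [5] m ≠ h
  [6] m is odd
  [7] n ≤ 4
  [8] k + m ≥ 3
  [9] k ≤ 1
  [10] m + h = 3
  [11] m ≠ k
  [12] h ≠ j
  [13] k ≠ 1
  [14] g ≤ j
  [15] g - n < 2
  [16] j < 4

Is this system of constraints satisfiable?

From constraint 9: k ≤ 1. From constraint 4: m ≤ 1. Hence k + m ≤ 2. But constraint 8 requires k + m ≥ 3, and 3 > 2. Contradiction.

Unsatisfiable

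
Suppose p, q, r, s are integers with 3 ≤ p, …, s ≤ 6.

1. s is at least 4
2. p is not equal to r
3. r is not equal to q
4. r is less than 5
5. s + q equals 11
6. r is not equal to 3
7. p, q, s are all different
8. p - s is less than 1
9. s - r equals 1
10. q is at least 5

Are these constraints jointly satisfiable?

One satisfying assignment is p = 3, q = 6, r = 4, s = 5.
For the less obvious constraints — constraint 5: s + q = 11; constraint 8: p - s = -2 — and the others hold by inspection.

Satisfiable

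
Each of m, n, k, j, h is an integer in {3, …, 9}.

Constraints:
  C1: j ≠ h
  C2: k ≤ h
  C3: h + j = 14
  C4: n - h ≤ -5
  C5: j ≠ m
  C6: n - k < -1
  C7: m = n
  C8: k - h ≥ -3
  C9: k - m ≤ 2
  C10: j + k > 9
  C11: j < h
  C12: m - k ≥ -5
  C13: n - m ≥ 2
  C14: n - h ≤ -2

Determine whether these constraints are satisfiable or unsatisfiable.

Unsatisfiable

Constraints 4, 8, 9, and 13 give n − m ≥ 2, m − k ≥ -2, k − h ≥ -3, h − n ≥ 5.
Adding all 4 inequalities: the left sides telescope to 0, and the right sides sum to 2 + (-2) + (-3) + 5 = 2. So 0 ≥ 2, which is false.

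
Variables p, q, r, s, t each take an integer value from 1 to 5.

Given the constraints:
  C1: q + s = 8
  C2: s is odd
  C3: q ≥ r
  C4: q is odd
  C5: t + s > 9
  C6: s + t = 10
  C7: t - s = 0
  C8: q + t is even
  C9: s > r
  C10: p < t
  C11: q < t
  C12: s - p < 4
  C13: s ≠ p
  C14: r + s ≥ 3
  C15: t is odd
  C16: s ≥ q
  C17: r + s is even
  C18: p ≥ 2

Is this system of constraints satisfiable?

Setting (p, q, r, s, t) = (3, 3, 1, 5, 5) satisfies everything: constraint 1: q + s = 8; constraint 5: t + s = 10, and the others follow.

Satisfiable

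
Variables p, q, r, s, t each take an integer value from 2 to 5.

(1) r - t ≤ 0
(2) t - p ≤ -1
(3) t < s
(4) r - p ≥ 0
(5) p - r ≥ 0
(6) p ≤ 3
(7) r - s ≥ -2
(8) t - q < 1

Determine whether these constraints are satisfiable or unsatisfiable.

Unsatisfiable

Constraints 1, 2, and 4 give t − r ≥ 0, r − p ≥ 0, p − t ≥ 1.
Adding all 3 inequalities: the left sides telescope to 0, and the right sides sum to 0 + 0 + 1 = 1. So 0 ≥ 1, which is false.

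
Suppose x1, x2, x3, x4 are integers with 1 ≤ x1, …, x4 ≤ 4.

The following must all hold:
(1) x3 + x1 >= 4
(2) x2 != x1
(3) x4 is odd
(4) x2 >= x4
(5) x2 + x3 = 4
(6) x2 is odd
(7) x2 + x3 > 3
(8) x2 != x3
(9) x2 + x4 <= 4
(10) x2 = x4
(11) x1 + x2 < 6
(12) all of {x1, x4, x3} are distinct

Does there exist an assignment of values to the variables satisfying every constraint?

Satisfiable

One satisfying assignment is x1 = 4, x2 = 1, x3 = 3, x4 = 1.
For the less obvious constraints — constraint 1: x3 + x1 = 7; constraint 5: x2 + x3 = 4 — and the others hold by inspection.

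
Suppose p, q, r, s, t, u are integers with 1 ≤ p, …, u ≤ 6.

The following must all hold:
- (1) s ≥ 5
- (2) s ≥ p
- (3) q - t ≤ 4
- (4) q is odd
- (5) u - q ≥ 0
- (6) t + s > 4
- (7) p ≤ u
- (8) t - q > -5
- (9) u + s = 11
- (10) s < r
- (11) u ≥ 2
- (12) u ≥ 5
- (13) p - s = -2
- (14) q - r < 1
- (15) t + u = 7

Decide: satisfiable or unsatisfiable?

The assignment p = 3, q = 5, r = 6, s = 5, t = 1, u = 6 works:
  constraint 3 holds since q - t = 4.
  constraint 5 holds since u - q = 1.
  constraint 6 holds since t + s = 6.
The rest check out directly.

Satisfiable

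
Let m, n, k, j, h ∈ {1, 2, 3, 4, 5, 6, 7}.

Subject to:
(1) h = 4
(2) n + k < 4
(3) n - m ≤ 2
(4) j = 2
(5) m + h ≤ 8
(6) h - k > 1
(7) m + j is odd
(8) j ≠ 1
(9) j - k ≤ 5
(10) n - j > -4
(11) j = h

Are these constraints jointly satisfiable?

Constraint 4 fixes j = 2 and constraint 1 fixes h = 4, but constraint 11 requires j = h. Since 2 ≠ 4, contradiction.

Unsatisfiable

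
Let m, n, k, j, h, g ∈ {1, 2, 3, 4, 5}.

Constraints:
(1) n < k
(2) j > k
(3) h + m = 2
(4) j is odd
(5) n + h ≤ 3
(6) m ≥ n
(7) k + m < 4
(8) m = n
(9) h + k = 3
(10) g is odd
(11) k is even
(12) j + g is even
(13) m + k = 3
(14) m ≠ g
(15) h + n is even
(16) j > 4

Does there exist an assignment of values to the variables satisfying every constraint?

One satisfying assignment is m = 1, n = 1, k = 2, j = 5, h = 1, g = 5.
For the less obvious constraints — constraint 3: h + m = 2; constraint 5: n + h = 2 — and the others hold by inspection.

Satisfiable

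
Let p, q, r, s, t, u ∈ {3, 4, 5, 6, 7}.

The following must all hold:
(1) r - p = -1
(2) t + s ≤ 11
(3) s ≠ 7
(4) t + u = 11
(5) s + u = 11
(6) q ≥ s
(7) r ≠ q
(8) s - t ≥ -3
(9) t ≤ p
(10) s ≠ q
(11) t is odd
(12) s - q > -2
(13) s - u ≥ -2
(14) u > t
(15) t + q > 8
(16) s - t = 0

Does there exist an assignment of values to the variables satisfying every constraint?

Satisfiable

Try p = 5, q = 6, r = 4, s = 5, t = 5, u = 6.
Check constraint 1: r - p = -1; constraint 2: t + s = 10; constraint 4: t + u = 11. The remaining constraints are straightforward to verify.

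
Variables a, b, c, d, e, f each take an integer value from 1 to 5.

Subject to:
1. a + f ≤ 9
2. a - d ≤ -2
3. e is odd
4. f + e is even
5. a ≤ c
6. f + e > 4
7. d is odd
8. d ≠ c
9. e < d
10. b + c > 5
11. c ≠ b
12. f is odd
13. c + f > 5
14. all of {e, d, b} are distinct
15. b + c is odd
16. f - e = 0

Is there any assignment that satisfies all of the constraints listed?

The assignment a = 3, b = 4, c = 3, d = 5, e = 3, f = 3 works:
  constraint 1 holds since a + f = 6.
  constraint 2 holds since a - d = -2.
The rest check out directly.

Satisfiable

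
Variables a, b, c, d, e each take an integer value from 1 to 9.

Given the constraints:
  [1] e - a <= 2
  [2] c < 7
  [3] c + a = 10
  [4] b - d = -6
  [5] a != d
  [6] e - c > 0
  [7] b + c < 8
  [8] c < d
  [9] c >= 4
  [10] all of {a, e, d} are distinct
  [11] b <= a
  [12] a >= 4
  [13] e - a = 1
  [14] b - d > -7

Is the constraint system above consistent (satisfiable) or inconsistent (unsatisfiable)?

The assignment a = 5, b = 1, c = 5, d = 7, e = 6 works:
  constraint 1 holds since e - a = 1.
  constraint 3 holds since c + a = 10.
The rest check out directly.

Satisfiable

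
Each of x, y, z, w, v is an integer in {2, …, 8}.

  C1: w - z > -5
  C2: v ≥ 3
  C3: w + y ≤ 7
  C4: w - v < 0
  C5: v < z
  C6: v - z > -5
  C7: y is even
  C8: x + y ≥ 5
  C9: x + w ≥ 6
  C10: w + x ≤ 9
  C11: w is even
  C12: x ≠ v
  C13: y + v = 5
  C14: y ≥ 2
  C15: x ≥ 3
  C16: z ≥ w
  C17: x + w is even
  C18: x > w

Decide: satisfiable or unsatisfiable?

Satisfiable

Try x = 4, y = 2, z = 6, w = 2, v = 3.
Check constraint 1: w - z = -4; constraint 3: w + y = 4. The remaining constraints are straightforward to verify.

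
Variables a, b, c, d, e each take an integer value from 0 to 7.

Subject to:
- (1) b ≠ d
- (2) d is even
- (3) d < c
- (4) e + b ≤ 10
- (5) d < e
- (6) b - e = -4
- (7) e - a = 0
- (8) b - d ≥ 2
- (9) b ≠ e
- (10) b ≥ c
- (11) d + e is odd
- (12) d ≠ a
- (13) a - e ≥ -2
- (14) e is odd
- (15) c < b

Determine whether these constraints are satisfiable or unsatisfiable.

Try a = 7, b = 3, c = 2, d = 0, e = 7.
Check constraint 4: e + b = 10; constraint 6: b - e = -4. The remaining constraints are straightforward to verify.

Satisfiable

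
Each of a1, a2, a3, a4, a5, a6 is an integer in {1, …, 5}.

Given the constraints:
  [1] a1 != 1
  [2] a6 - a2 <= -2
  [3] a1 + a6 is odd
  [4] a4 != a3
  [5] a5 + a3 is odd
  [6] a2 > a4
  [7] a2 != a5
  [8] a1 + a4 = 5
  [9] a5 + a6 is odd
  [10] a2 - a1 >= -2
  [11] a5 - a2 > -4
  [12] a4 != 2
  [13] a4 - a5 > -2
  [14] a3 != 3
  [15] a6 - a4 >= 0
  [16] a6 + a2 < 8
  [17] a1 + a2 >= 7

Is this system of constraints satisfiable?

One satisfying assignment is a1 = 4, a2 = 4, a3 = 5, a4 = 1, a5 = 2, a6 = 1.
For the less obvious constraints — constraint 2: a6 - a2 = -3; constraint 8: a1 + a4 = 5 — and the others hold by inspection.

Satisfiable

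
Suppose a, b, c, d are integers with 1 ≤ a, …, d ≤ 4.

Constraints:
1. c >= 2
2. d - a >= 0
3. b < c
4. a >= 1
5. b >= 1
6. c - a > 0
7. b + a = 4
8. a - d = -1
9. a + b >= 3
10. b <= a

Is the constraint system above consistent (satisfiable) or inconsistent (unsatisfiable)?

Try a = 2, b = 2, c = 4, d = 3.
Check constraint 2: d - a = 1; constraint 6: c - a = 2. The remaining constraints are straightforward to verify.

Satisfiable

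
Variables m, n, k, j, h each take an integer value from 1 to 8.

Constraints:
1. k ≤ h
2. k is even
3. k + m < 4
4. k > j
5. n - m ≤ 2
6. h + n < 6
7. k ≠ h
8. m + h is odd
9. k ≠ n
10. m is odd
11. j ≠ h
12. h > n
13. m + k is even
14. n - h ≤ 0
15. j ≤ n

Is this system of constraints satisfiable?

Constraint 10 makes m odd and constraint 2 makes k even, so m + k must be odd. Constraint 13 says m + k is even — contradiction.

Unsatisfiable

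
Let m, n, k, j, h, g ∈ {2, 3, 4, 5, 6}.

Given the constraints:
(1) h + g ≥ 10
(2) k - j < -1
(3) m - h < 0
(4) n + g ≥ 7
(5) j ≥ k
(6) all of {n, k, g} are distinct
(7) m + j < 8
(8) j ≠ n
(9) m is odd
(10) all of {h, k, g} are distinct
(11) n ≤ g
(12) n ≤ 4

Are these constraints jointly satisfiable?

Satisfiable

Setting (m, n, k, j, h, g) = (3, 3, 2, 4, 6, 4) satisfies everything: constraint 1: h + g = 10; constraint 2: k - j = -2, and the others follow.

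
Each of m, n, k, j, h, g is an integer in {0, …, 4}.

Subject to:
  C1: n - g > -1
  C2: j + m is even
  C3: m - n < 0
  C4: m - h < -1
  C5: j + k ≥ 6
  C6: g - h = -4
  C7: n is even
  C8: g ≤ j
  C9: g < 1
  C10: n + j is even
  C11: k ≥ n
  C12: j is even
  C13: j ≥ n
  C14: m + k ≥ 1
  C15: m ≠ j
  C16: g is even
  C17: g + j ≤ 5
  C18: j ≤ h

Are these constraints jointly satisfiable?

Take m = 0, n = 2, k = 4, j = 4, h = 4, g = 0. Then constraint 1: n - g = 2; constraint 3: m - n = -2; constraint 4: m - h = -4, and every other listed constraint is also met.

Satisfiable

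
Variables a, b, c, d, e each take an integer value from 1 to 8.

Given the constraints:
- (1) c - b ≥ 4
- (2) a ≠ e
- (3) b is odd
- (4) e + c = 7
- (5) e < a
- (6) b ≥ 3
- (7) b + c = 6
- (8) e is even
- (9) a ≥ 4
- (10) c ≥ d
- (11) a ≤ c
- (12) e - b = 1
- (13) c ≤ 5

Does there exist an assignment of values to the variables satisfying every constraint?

From constraint 6: b ≥ 3. From constraints 9 and 11: c ≥ a ≥ 4. Hence b + c ≥ 7. But constraint 7 requires b + c = 6, and 6 < 7. Contradiction.

Unsatisfiable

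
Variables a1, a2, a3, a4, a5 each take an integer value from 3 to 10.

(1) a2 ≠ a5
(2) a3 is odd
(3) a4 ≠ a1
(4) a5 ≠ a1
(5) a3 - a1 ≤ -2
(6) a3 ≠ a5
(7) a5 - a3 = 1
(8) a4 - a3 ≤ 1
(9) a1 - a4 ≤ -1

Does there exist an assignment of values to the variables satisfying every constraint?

Constraints 5, 8, and 9 give a1 − a3 ≥ 2, a3 − a4 ≥ -1, a4 − a1 ≥ 1.
Adding all 3 inequalities: the left sides telescope to 0, and the right sides sum to 2 + (-1) + 1 = 2. So 0 ≥ 2, which is false.

Unsatisfiable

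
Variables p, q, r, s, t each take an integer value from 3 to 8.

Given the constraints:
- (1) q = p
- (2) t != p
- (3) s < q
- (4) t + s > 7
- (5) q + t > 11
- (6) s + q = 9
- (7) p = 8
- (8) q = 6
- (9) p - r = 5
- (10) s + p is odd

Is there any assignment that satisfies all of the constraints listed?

Unsatisfiable

Constraint 8 fixes q = 6 and constraint 7 fixes p = 8, but constraint 1 requires q = p. Since 6 ≠ 8, contradiction.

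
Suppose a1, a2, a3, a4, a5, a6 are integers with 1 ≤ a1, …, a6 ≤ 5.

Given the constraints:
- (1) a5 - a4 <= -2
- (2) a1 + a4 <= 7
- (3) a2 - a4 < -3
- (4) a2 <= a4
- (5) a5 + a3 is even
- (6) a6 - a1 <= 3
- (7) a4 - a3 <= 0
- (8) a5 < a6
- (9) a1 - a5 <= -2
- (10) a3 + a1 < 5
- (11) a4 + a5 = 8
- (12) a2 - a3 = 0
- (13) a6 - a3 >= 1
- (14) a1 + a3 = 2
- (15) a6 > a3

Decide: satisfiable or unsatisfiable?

Unsatisfiable

Constraints 1, 6, 7, 9, and 13 give a3 − a4 ≥ 0, a4 − a5 ≥ 2, a5 − a1 ≥ 2, a1 − a6 ≥ -3, a6 − a3 ≥ 1.
Adding all 5 inequalities: the left sides telescope to 0, and the right sides sum to 0 + 2 + 2 + (-3) + 1 = 2. So 0 ≥ 2, which is false.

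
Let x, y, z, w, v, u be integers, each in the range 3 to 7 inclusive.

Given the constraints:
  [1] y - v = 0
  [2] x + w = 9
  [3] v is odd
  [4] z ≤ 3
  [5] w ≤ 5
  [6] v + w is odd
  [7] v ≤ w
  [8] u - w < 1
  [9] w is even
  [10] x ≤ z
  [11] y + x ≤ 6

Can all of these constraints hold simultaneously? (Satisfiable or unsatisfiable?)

Unsatisfiable

From constraints 4 and 10: x ≤ z ≤ 3. From constraint 5: w ≤ 5. Hence x + w ≤ 8. But constraint 2 requires x + w = 9, and 9 > 8. Contradiction.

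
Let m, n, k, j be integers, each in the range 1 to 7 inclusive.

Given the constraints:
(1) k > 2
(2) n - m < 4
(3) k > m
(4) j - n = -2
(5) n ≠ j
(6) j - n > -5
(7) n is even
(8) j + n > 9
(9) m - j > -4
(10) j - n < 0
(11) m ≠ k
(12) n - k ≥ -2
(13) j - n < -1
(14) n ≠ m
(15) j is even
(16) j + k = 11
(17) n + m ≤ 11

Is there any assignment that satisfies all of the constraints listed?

Setting (m, n, k, j) = (3, 6, 7, 4) satisfies everything: constraint 2: n - m = 3; constraint 4: j - n = -2, and the others follow.

Satisfiable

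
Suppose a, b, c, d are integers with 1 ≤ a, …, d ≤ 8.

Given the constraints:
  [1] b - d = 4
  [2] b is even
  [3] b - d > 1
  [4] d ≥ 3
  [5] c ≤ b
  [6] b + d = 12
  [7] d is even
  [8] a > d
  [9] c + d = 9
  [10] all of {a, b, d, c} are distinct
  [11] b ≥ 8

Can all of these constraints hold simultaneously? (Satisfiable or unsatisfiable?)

Satisfiable

The assignment a = 6, b = 8, c = 5, d = 4 works:
  constraint 1 holds since b - d = 4.
  constraint 3 holds since b - d = 4.
  constraint 6 holds since b + d = 12.
The rest check out directly.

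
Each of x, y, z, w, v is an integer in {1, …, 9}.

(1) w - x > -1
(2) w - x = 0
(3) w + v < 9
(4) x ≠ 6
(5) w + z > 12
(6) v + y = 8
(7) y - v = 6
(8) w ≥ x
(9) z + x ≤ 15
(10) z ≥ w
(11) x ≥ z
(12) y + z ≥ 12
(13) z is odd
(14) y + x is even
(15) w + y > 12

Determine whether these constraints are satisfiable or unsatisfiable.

Take x = 7, y = 7, z = 7, w = 7, v = 1. Then constraint 1: w - x = 0; constraint 2: w - x = 0, and every other listed constraint is also met.

Satisfiable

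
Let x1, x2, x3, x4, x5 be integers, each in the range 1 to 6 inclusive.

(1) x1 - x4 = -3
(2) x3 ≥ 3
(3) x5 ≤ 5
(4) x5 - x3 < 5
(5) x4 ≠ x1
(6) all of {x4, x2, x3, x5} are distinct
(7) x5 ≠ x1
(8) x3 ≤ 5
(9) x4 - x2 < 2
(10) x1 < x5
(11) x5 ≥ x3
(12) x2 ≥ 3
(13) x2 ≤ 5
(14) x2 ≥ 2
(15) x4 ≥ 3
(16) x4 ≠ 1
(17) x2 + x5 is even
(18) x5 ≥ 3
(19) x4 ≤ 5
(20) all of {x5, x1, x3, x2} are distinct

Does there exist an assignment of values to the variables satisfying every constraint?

Unsatisfiable

Constraints 2, 3, 8, 12, 13, 15, 18, and 19 confine each of x4, x2, x3, x5 to the 3 values {3, …, 5}.
Constraint 6 requires all 4 of them to be distinct, but only 3 values are available — impossible by the pigeonhole principle.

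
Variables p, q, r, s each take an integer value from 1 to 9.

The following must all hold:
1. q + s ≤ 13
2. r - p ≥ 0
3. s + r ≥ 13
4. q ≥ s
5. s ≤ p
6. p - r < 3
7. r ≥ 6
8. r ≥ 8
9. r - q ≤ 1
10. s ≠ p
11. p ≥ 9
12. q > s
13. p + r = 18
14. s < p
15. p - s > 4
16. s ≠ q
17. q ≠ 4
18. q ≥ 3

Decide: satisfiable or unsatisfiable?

Setting (p, q, r, s) = (9, 9, 9, 4) satisfies everything: constraint 1: q + s = 13; constraint 2: r - p = 0, and the others follow.

Satisfiable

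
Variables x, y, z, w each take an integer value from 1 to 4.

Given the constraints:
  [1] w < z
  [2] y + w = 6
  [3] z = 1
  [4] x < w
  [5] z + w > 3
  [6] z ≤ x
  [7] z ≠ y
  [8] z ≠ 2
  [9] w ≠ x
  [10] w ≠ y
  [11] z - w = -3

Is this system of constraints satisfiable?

Constraints 1, 4, and 6 give z ≤ x, x < w, w < z. Chaining: z ≤ x < w < z, which forces z < z — impossible.

Unsatisfiable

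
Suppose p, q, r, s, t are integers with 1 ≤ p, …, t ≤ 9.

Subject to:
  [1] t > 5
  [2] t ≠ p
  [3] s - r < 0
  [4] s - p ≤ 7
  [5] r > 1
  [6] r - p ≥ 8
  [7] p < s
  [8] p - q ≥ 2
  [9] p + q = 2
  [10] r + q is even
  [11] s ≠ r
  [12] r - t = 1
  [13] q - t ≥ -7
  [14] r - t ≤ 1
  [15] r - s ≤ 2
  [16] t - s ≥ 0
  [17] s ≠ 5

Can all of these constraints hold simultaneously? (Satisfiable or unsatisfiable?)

Unsatisfiable

Constraints 6, 8, 13, 15, and 16 give p − q ≥ 2, q − t ≥ -7, t − s ≥ 0, s − r ≥ -2, r − p ≥ 8.
Adding all 5 inequalities: the left sides telescope to 0, and the right sides sum to 2 + (-7) + 0 + (-2) + 8 = 1. So 0 ≥ 1, which is false.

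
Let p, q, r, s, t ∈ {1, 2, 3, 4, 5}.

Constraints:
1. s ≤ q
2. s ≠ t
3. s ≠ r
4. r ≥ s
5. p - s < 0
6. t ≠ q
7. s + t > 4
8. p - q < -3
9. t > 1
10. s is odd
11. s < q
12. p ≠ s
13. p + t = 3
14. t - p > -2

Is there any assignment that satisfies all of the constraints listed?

Try p = 1, q = 5, r = 4, s = 3, t = 2.
Check constraint 5: p - s = -2; constraint 7: s + t = 5; constraint 8: p - q = -4. The remaining constraints are straightforward to verify.

Satisfiable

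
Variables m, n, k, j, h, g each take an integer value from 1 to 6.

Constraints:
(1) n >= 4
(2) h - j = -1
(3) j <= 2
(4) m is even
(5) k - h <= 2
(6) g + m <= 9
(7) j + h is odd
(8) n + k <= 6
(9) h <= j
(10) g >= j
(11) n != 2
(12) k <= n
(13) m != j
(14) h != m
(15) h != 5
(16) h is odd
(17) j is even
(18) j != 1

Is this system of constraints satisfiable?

Satisfiable

Setting (m, n, k, j, h, g) = (6, 4, 2, 2, 1, 2) satisfies everything: constraint 2: h - j = -1; constraint 5: k - h = 1, and the others follow.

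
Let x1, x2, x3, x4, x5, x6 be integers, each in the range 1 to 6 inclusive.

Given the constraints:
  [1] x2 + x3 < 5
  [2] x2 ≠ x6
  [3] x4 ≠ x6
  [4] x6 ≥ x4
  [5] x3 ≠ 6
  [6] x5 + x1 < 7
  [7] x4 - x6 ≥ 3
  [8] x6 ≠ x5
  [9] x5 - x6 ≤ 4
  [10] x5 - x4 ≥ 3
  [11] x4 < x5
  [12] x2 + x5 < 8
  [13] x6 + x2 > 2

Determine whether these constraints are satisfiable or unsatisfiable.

Unsatisfiable

Constraints 7, 9, and 10 give x6 − x5 ≥ -4, x5 − x4 ≥ 3, x4 − x6 ≥ 3.
Adding all 3 inequalities: the left sides telescope to 0, and the right sides sum to (-4) + 3 + 3 = 2. So 0 ≥ 2, which is false.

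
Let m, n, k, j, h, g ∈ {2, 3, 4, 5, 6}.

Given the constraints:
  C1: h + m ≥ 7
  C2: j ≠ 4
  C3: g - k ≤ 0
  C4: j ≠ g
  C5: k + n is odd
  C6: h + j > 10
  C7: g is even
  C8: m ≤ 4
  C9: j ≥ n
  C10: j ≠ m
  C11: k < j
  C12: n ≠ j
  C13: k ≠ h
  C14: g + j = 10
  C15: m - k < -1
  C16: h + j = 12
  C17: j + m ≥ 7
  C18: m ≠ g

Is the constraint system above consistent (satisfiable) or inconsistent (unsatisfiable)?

Satisfiable

Take m = 2, n = 5, k = 4, j = 6, h = 6, g = 4. Then constraint 1: h + m = 8; constraint 3: g - k = 0; constraint 6: h + j = 12, and every other listed constraint is also met.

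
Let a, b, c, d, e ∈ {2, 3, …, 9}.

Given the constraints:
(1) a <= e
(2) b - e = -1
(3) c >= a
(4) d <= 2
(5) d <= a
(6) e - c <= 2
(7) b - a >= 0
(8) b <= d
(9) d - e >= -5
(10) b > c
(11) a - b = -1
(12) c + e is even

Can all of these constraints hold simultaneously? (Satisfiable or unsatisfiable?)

Unsatisfiable

Constraints 3, 5, 8, and 10 give a ≤ c, c < b, b ≤ d, d ≤ a. Chaining: a ≤ c < b ≤ d ≤ a, which forces a < a — impossible.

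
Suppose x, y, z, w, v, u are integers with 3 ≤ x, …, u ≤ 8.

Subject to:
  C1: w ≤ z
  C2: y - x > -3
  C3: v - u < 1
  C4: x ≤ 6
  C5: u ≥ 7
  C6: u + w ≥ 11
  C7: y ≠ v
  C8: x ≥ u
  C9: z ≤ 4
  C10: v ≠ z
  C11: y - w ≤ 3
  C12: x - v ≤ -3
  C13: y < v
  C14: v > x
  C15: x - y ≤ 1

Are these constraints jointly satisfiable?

Unsatisfiable

From constraints 4 and 8: u ≤ x ≤ 6. From constraints 1 and 9: w ≤ z ≤ 4. Hence u + w ≤ 10. But constraint 6 requires u + w ≥ 11, and 11 > 10. Contradiction.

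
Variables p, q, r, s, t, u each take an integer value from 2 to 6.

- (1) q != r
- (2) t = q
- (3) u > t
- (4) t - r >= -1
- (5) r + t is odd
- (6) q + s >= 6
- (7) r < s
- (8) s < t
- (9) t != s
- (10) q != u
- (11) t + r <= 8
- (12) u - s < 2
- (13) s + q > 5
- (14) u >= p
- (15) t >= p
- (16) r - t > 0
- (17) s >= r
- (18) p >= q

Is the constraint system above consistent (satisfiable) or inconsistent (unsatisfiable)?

Unsatisfiable

Constraints 7, 8, and 16 give s < t, t < r, r < s. Chaining: s < t < r < s, which forces s < s — impossible.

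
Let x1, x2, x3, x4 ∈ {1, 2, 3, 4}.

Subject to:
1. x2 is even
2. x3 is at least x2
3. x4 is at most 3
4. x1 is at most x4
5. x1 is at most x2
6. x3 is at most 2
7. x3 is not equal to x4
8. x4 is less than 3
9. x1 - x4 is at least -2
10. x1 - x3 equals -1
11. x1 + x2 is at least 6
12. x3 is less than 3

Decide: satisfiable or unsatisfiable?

Unsatisfiable

From constraints 3 and 4: x1 ≤ x4 ≤ 3. From constraints 2 and 6: x2 ≤ x3 ≤ 2. Hence x1 + x2 ≤ 5. But constraint 11 requires x1 + x2 ≥ 6, and 6 > 5. Contradiction.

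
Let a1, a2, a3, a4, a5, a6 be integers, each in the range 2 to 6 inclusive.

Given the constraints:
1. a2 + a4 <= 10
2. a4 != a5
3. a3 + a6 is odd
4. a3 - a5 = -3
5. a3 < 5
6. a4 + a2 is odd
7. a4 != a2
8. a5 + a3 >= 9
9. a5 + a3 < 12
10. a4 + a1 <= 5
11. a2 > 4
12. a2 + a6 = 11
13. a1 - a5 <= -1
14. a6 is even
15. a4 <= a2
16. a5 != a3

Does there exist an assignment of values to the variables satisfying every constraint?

Satisfiable

The assignment a1 = 3, a2 = 5, a3 = 3, a4 = 2, a5 = 6, a6 = 6 works:
  constraint 1 holds since a2 + a4 = 7.
  constraint 4 holds since a3 - a5 = -3.
  constraint 8 holds since a5 + a3 = 9.
The rest check out directly.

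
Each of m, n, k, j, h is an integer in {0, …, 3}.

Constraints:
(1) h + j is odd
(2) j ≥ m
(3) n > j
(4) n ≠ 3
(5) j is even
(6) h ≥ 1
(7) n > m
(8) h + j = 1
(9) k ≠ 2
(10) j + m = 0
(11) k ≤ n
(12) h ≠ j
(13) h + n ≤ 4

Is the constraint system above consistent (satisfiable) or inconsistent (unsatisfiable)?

Satisfiable

Take m = 0, n = 2, k = 1, j = 0, h = 1. Then constraint 8: h + j = 1; constraint 10: j + m = 0, and every other listed constraint is also met.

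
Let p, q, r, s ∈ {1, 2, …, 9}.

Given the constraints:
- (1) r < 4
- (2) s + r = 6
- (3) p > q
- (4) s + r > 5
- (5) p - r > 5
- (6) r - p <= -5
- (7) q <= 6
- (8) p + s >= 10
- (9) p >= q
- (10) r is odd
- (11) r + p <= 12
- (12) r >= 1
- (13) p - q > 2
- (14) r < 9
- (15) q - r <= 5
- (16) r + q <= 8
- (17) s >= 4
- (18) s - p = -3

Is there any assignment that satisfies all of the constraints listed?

Try p = 8, q = 5, r = 1, s = 5.
Check constraint 2: s + r = 6; constraint 4: s + r = 6. The remaining constraints are straightforward to verify.

Satisfiable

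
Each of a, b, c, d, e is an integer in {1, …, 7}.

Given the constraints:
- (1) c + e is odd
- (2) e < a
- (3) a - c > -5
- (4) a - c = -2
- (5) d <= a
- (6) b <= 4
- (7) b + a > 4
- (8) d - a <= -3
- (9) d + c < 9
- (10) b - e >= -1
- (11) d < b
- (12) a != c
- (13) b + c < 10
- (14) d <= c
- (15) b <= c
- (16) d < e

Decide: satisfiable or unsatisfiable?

Satisfiable

Setting (a, b, c, d, e) = (4, 2, 6, 1, 3) satisfies everything: constraint 3: a - c = -2; constraint 4: a - c = -2, and the others follow.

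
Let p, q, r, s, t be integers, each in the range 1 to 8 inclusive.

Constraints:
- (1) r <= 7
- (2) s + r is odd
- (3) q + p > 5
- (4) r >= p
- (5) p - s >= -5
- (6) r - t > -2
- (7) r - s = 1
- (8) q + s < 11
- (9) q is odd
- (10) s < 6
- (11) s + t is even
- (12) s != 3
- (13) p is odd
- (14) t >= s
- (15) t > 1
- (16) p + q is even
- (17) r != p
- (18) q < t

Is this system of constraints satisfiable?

Satisfiable

Try p = 3, q = 5, r = 6, s = 5, t = 7.
Check constraint 3: q + p = 8; constraint 5: p - s = -2. The remaining constraints are straightforward to verify.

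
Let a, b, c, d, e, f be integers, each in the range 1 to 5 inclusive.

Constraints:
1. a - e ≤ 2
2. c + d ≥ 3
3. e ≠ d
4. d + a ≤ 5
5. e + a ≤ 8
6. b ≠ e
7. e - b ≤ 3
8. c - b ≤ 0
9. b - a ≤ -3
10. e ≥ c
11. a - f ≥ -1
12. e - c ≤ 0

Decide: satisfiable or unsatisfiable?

Unsatisfiable

Constraints 1, 8, 9, and 12 give e − a ≥ -2, a − b ≥ 3, b − c ≥ 0, c − e ≥ 0.
Adding all 4 inequalities: the left sides telescope to 0, and the right sides sum to (-2) + 3 + 0 + 0 = 1. So 0 ≥ 1, which is false.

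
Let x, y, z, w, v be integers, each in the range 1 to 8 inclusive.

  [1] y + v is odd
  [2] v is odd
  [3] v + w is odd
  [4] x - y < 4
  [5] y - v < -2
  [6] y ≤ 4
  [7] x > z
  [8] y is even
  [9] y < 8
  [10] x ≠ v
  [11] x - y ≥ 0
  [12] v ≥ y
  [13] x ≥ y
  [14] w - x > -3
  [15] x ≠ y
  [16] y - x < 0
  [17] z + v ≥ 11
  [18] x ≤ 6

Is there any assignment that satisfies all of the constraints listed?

Setting (x, y, z, w, v) = (6, 4, 5, 4, 7) satisfies everything: constraint 4: x - y = 2; constraint 5: y - v = -3; constraint 11: x - y = 2, and the others follow.

Satisfiable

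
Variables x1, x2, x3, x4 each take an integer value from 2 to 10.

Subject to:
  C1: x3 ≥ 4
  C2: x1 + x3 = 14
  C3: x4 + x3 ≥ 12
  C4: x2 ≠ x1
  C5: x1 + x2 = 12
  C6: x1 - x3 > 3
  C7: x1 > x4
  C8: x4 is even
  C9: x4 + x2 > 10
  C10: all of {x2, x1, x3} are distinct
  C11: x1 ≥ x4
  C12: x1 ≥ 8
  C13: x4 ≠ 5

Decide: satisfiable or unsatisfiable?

The assignment x1 = 9, x2 = 3, x3 = 5, x4 = 8 works:
  constraint 2 holds since x1 + x3 = 14.
  constraint 3 holds since x4 + x3 = 13.
  constraint 5 holds since x1 + x2 = 12.
The rest check out directly.

Satisfiable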